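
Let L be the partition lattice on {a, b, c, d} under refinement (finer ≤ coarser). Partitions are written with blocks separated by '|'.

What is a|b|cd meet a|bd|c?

The meet (common refinement) of a|b|cd and a|bd|c intersects blocks pairwise, giving a|b|c|d.

a|b|c|d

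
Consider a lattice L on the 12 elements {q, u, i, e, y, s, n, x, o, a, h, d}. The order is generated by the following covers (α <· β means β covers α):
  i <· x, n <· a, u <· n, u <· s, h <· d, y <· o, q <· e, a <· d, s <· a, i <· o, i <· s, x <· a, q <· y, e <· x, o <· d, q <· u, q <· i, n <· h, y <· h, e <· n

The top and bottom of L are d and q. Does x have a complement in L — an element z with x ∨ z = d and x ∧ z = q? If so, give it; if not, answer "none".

Need z with x ∨ z = d and x ∧ z = q.
Checking each element gives: y.

y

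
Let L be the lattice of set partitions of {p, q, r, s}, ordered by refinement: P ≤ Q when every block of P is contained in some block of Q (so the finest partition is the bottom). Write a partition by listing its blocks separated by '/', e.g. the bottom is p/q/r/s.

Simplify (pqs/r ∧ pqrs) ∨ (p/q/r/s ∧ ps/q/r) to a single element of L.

pqs/r ∧ pqrs = pqs/r
p/q/r/s ∧ ps/q/r = p/q/r/s
pqs/r ∨ p/q/r/s = pqs/r

pqs/r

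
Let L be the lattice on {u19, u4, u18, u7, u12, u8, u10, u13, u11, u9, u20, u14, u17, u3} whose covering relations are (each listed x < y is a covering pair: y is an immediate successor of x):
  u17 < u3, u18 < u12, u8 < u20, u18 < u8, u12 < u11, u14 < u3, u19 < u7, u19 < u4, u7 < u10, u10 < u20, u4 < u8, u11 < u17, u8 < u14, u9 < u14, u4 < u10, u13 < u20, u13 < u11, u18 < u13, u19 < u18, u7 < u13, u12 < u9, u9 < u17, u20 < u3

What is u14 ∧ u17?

u9

Common lower bounds of {u14, u17}: u12, u18, u19, u9.
The greatest among these is u9.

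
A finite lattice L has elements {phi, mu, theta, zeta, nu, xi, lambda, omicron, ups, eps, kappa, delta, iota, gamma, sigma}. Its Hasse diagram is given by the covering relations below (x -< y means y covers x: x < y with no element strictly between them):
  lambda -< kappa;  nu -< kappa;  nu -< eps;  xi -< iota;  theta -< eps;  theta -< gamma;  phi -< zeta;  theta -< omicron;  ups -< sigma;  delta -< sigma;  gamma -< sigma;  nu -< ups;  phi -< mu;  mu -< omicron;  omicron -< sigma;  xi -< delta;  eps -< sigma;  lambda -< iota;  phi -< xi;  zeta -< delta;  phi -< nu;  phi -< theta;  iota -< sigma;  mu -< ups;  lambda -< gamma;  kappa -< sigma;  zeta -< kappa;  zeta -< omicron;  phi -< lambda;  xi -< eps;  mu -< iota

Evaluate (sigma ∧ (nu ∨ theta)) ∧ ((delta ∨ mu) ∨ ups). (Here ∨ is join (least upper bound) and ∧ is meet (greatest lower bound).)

nu ∨ theta = eps
sigma ∧ eps = eps
delta ∨ mu = sigma
sigma ∨ ups = sigma
eps ∧ sigma = eps

eps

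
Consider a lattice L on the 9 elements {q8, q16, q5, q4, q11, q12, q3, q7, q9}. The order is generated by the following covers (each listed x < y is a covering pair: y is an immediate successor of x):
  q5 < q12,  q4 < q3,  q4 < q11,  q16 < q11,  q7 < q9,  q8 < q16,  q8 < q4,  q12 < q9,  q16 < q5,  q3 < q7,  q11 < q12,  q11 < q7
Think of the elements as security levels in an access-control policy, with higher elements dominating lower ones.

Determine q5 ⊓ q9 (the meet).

q5

Common lower bounds of {q5, q9}: q16, q5, q8.
The greatest among these is q5.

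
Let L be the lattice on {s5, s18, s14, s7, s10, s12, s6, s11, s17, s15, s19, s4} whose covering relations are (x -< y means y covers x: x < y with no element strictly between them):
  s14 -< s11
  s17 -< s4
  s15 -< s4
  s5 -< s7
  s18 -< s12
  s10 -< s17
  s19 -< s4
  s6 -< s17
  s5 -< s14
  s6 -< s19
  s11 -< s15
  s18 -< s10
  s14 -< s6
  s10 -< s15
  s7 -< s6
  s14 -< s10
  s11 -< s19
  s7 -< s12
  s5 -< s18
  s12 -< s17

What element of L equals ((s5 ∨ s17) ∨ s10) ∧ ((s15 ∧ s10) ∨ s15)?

s5 ∨ s17 = s17
s17 ∨ s10 = s17
s15 ∧ s10 = s10
s10 ∨ s15 = s15
s17 ∧ s15 = s10

s10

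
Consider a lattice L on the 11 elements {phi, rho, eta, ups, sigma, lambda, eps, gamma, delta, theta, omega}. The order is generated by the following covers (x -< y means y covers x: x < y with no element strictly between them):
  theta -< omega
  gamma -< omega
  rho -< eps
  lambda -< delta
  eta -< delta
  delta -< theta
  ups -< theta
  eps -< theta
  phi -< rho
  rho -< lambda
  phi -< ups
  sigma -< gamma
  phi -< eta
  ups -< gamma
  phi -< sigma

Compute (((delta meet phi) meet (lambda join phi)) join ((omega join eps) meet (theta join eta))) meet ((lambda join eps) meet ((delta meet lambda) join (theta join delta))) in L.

theta

delta ∧ phi = phi
lambda ∨ phi = lambda
phi ∧ lambda = phi
omega ∨ eps = omega
theta ∨ eta = theta
omega ∧ theta = theta
phi ∨ theta = theta
lambda ∨ eps = theta
delta ∧ lambda = lambda
theta ∨ delta = theta
lambda ∨ theta = theta
theta ∧ theta = theta
theta ∧ theta = theta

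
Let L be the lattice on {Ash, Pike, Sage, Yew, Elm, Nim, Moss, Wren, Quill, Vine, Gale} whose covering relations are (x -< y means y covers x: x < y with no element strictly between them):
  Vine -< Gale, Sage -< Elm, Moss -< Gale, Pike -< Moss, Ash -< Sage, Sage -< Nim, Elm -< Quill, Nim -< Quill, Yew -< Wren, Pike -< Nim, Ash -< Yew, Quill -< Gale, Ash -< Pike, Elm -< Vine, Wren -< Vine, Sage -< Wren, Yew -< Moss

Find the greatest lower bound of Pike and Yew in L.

Ash

Common lower bounds of {Pike, Yew}: Ash.
The greatest among these is Ash.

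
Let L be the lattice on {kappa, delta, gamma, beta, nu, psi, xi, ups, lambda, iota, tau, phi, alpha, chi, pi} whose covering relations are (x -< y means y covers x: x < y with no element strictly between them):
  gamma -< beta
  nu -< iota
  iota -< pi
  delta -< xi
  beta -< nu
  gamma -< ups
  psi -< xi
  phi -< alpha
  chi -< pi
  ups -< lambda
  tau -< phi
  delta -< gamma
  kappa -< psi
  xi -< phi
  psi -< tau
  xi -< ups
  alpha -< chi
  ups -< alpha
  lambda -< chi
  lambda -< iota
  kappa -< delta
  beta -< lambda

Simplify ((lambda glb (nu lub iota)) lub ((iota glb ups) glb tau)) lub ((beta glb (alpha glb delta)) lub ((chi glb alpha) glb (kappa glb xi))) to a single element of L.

lambda

nu ∨ iota = iota
lambda ∧ iota = lambda
iota ∧ ups = ups
ups ∧ tau = psi
lambda ∨ psi = lambda
alpha ∧ delta = delta
beta ∧ delta = delta
chi ∧ alpha = alpha
kappa ∧ xi = kappa
alpha ∧ kappa = kappa
delta ∨ kappa = delta
lambda ∨ delta = lambda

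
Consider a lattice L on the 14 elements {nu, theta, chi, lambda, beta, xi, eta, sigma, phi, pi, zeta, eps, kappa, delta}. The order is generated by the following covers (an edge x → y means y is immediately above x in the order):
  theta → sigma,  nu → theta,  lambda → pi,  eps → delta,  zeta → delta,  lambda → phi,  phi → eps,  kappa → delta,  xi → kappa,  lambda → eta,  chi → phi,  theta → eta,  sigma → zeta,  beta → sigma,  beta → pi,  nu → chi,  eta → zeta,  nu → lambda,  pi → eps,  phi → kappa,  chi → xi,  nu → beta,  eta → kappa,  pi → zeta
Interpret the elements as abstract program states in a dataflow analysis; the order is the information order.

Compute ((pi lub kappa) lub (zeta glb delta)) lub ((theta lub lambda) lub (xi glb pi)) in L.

delta

pi ∨ kappa = delta
zeta ∧ delta = zeta
delta ∨ zeta = delta
theta ∨ lambda = eta
xi ∧ pi = nu
eta ∨ nu = eta
delta ∨ eta = delta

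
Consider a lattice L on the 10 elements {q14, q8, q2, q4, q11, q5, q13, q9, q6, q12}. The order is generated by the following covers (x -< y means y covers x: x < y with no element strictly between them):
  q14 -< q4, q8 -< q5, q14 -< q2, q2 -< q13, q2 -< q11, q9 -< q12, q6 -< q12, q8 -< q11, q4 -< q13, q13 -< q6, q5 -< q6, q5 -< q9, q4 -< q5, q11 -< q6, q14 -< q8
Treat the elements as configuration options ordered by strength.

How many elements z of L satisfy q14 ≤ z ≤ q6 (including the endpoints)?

The interval [q14, q6] = {q11, q13, q14, q2, q4, q5, q6, q8}, which has 8 elements.

8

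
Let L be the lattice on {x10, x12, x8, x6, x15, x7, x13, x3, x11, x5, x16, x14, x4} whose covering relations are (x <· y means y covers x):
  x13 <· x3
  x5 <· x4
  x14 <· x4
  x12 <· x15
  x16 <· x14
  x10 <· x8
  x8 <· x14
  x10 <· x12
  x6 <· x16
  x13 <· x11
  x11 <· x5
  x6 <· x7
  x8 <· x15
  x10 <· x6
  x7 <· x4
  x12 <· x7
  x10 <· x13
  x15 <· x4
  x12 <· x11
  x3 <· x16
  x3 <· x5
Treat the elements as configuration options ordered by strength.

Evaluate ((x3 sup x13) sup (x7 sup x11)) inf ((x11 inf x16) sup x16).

x16

x3 ∨ x13 = x3
x7 ∨ x11 = x4
x3 ∨ x4 = x4
x11 ∧ x16 = x13
x13 ∨ x16 = x16
x4 ∧ x16 = x16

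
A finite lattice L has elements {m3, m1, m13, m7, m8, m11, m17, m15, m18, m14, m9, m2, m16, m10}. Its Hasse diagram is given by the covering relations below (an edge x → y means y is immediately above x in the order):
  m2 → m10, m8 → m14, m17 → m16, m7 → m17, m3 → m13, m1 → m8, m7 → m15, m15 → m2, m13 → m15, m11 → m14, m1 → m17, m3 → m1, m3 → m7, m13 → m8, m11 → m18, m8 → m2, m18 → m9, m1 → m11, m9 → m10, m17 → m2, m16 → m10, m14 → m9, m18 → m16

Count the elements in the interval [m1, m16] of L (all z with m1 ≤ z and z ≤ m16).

5

The interval [m1, m16] = {m1, m11, m16, m17, m18}, which has 5 elements.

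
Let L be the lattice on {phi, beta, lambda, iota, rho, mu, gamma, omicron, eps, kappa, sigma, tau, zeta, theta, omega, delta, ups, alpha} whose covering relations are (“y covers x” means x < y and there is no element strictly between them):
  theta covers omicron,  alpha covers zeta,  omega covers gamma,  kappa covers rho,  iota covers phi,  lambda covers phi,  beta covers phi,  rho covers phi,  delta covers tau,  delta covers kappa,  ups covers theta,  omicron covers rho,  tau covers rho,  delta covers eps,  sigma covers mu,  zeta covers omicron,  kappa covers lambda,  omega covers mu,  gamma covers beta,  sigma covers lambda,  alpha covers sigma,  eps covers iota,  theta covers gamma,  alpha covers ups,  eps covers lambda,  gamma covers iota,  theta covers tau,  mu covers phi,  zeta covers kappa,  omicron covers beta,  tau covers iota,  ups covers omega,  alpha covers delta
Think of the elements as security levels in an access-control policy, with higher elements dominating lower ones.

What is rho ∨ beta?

omicron

Common upper bounds of {rho, beta}: alpha, omicron, theta, ups, zeta.
The least among these is omicron.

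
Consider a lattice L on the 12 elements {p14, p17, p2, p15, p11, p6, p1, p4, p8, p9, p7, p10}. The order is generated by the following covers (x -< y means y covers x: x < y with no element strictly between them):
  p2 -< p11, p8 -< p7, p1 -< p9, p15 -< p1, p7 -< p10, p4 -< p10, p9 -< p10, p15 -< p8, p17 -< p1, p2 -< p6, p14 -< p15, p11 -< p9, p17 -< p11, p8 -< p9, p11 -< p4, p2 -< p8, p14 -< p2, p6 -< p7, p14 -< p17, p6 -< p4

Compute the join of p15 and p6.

Common upper bounds of {p15, p6}: p10, p7.
The least among these is p7.

p7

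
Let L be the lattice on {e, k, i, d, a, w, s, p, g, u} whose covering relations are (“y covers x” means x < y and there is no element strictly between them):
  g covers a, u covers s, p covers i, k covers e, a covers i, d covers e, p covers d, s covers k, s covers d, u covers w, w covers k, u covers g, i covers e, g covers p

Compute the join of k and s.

Common upper bounds of {k, s}: s, u.
The least among these is s.

s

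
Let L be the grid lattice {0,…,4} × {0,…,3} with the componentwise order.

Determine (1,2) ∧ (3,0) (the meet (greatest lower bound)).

(1,0)

Common lower bounds of {(1,2), (3,0)}: (0,0), (1,0).
The greatest among these is (1,0).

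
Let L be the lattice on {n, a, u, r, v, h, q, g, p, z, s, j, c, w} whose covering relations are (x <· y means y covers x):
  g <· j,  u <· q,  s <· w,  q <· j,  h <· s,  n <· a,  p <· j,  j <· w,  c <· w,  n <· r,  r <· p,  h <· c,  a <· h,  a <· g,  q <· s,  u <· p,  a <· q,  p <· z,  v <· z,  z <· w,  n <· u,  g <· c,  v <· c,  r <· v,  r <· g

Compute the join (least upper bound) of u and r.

Common upper bounds of {u, r}: j, p, w, z.
The least among these is p.

p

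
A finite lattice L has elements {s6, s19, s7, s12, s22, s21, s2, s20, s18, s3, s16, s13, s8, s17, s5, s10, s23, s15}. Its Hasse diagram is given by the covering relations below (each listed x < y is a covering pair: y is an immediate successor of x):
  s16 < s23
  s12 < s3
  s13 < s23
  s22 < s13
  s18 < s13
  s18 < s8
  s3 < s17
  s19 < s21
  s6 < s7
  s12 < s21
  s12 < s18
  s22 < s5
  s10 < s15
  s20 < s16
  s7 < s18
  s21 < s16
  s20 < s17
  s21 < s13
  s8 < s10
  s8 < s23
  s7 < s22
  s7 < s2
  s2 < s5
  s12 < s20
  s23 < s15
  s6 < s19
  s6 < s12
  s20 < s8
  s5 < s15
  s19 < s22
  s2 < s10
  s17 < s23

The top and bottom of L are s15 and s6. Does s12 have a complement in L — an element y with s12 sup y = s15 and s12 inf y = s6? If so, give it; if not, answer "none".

s5

Need y with s12 ∨ y = s15 and s12 ∧ y = s6.
Checking each element gives: s5.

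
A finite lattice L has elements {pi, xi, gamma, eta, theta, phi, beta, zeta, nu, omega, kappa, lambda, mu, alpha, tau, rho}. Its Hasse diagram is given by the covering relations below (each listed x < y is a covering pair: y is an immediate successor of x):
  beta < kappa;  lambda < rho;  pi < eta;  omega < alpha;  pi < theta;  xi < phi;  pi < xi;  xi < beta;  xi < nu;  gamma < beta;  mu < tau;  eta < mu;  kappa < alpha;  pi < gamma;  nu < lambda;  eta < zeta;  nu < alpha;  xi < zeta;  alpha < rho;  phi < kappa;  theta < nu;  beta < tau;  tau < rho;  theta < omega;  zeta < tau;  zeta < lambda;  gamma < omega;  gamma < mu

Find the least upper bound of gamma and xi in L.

Common upper bounds of {gamma, xi}: alpha, beta, kappa, rho, tau.
The least among these is beta.

beta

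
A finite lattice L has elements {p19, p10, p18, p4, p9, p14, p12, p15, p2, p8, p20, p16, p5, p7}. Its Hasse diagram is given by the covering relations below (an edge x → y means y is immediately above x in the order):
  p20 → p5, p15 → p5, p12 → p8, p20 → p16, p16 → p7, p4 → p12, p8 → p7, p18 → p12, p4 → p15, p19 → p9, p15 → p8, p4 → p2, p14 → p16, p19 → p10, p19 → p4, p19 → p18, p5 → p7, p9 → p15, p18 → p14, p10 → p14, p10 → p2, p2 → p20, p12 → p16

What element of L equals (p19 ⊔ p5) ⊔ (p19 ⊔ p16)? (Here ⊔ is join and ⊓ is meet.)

p19 ∨ p5 = p5
p19 ∨ p16 = p16
p5 ∨ p16 = p7

p7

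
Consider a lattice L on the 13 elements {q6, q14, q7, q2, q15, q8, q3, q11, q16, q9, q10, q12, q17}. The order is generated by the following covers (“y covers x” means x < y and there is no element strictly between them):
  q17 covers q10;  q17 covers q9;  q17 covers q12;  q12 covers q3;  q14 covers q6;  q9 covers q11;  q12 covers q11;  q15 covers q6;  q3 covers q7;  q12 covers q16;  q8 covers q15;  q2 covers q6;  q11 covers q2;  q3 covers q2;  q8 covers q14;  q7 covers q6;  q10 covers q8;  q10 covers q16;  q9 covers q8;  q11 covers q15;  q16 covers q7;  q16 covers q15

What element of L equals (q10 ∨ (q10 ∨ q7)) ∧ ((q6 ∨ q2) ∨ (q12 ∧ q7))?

q7

q10 ∨ q7 = q10
q10 ∨ q10 = q10
q6 ∨ q2 = q2
q12 ∧ q7 = q7
q2 ∨ q7 = q3
q10 ∧ q3 = q7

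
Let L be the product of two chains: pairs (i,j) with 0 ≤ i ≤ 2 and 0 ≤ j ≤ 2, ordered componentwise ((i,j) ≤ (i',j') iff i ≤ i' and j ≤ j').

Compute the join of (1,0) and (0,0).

(1,0)

In a product of chains, the join is componentwise max, giving (1,0).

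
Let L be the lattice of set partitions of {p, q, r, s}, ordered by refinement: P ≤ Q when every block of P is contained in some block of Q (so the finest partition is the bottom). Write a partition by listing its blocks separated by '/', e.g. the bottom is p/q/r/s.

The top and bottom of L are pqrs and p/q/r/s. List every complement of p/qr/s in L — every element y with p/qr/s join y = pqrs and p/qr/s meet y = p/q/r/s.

pq/rs, pqs/r, pr/qs, prs/q

Need y with p/qr/s ∨ y = pqrs and p/qr/s ∧ y = p/q/r/s.
Checking each element gives: pq/rs, pqs/r, pr/qs, prs/q.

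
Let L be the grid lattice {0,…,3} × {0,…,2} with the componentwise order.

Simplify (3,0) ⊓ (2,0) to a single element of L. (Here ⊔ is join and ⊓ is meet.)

(2,0)

(3,0) ∧ (2,0) = (2,0)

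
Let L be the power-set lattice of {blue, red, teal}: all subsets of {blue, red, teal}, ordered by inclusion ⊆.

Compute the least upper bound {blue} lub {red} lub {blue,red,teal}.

Under ⊆, join is union: {blue} ∪ {red} ∪ {blue,red,teal} = {blue,red,teal}.

{blue,red,teal}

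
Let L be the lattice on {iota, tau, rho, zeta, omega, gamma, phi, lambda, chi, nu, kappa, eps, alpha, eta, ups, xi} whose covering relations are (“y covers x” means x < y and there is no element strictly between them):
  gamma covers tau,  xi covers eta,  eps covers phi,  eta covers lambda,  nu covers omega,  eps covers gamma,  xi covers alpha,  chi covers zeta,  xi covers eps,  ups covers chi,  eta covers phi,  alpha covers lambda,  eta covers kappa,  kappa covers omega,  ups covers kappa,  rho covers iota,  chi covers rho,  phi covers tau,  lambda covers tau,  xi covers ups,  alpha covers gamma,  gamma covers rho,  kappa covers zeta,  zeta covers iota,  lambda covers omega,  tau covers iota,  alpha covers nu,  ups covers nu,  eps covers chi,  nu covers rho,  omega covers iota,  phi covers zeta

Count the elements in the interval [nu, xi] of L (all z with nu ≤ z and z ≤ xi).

4

The interval [nu, xi] = {alpha, nu, ups, xi}, which has 4 elements.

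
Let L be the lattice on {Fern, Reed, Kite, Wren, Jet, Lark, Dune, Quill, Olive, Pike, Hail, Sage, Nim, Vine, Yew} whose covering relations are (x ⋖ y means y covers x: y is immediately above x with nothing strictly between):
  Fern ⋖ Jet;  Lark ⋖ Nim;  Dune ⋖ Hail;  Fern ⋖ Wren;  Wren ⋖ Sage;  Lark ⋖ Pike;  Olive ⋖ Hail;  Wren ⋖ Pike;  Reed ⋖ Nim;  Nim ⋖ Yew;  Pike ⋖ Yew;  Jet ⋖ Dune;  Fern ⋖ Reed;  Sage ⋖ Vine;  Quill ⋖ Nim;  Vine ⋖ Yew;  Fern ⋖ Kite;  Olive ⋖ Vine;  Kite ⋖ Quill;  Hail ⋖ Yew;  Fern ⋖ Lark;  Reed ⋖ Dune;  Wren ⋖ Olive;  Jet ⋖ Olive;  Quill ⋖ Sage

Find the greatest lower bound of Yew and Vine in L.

Common lower bounds of {Yew, Vine}: Fern, Jet, Kite, Olive, Quill, Sage, Vine, Wren.
The greatest among these is Vine.

Vine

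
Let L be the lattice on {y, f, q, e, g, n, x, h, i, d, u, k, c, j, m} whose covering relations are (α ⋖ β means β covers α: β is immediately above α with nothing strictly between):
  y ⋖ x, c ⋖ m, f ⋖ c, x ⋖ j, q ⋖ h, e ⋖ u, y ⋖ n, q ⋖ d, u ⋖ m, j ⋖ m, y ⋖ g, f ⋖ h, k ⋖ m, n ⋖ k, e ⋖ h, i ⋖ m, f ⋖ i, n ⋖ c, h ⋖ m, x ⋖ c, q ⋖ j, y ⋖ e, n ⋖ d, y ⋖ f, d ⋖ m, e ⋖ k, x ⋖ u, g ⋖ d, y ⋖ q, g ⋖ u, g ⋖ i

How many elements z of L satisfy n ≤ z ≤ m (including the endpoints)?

The interval [n, m] = {c, d, k, m, n}, which has 5 elements.

5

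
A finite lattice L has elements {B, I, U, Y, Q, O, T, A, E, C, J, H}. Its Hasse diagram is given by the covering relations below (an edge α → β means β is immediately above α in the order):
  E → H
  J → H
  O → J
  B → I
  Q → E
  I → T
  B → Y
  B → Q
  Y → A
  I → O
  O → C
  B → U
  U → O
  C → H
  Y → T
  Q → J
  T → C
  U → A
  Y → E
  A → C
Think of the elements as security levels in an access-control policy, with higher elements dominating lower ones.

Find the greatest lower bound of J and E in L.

Q

Common lower bounds of {J, E}: B, Q.
The greatest among these is Q.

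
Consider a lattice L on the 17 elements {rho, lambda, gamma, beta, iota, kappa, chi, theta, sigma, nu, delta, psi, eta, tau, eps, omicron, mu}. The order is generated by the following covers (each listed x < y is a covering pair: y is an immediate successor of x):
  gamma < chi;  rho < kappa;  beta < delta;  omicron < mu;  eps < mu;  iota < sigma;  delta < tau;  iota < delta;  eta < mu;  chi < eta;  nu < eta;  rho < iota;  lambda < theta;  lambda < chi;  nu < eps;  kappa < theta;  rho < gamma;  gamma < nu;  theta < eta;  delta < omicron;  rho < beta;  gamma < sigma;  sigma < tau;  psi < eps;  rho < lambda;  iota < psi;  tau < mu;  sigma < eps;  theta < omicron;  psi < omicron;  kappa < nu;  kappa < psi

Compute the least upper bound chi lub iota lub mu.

mu

Common upper bounds of {chi, iota, mu}: mu.
The least among these is mu.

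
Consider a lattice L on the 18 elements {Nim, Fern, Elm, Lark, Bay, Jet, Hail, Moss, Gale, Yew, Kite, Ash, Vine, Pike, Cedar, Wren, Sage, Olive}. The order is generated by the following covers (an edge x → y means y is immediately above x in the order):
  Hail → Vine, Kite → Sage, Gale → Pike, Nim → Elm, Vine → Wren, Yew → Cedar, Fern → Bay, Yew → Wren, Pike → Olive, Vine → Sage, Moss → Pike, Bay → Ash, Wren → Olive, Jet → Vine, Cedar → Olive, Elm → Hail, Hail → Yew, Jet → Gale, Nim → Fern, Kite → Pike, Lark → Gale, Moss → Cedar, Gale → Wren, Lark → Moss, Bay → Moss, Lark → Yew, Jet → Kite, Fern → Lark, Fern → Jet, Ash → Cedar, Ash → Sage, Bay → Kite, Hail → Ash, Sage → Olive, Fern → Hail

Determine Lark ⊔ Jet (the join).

Common upper bounds of {Lark, Jet}: Gale, Olive, Pike, Wren.
The least among these is Gale.

Gale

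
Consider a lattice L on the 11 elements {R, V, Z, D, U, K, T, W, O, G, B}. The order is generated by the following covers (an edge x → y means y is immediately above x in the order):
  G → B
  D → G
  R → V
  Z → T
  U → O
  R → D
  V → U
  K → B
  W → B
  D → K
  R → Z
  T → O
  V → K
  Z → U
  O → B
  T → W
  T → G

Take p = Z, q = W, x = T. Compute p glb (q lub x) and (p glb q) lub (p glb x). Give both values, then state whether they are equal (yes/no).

q lub x = W, so p glb (q lub x) = Z glb W = Z.
p glb q = Z and p glb x = Z, so (p glb q) lub (p glb x) = Z lub Z = Z.
Equal: yes.

Z; Z; yes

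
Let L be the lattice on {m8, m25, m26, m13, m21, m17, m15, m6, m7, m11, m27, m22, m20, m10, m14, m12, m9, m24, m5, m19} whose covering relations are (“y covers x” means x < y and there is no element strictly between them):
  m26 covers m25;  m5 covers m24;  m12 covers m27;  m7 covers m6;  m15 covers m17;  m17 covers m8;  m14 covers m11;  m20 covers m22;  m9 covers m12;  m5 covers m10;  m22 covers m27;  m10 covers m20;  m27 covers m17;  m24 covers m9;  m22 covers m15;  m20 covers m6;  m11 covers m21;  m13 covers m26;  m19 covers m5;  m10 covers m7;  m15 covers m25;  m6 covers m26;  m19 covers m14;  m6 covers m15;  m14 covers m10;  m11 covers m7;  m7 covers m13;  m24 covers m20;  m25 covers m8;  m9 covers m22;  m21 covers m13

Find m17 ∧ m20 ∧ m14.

Common lower bounds of {m17, m20, m14}: m17, m8.
The greatest among these is m17.

m17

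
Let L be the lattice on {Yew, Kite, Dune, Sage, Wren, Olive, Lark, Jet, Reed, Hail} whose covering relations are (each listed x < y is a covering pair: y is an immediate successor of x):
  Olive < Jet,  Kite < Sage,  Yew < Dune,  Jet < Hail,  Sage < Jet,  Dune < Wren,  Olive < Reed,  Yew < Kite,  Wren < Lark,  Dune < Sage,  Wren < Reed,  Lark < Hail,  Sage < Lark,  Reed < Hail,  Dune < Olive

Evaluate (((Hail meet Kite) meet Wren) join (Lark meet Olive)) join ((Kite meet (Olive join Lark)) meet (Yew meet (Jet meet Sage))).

Dune

Hail ∧ Kite = Kite
Kite ∧ Wren = Yew
Lark ∧ Olive = Dune
Yew ∨ Dune = Dune
Olive ∨ Lark = Hail
Kite ∧ Hail = Kite
Jet ∧ Sage = Sage
Yew ∧ Sage = Yew
Kite ∧ Yew = Yew
Dune ∨ Yew = Dune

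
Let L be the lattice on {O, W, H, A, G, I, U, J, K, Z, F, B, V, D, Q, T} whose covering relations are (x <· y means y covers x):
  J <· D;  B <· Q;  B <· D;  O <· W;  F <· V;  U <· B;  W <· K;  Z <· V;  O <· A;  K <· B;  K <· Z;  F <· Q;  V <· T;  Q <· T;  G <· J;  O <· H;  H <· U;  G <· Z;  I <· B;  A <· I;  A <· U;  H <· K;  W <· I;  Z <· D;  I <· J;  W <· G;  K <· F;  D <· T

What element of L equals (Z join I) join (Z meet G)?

Z ∨ I = D
Z ∧ G = G
D ∨ G = D

D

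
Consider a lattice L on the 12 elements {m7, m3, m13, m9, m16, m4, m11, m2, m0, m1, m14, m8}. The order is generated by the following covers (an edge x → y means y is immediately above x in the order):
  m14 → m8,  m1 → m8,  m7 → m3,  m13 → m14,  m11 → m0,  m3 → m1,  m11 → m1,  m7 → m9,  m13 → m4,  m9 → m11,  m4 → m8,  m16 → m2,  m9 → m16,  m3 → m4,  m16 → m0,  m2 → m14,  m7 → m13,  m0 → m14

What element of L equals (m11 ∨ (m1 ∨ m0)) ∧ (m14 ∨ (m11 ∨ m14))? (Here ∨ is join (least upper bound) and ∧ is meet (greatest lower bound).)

m1 ∨ m0 = m8
m11 ∨ m8 = m8
m11 ∨ m14 = m14
m14 ∨ m14 = m14
m8 ∧ m14 = m14

m14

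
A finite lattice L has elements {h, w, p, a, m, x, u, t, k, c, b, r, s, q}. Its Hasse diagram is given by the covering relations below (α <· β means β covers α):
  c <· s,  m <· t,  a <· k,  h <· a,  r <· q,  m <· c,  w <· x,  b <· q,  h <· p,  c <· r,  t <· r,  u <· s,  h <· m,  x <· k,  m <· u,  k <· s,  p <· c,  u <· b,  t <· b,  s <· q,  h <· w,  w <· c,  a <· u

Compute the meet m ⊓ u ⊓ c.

Common lower bounds of {m, u, c}: h, m.
The greatest among these is m.

m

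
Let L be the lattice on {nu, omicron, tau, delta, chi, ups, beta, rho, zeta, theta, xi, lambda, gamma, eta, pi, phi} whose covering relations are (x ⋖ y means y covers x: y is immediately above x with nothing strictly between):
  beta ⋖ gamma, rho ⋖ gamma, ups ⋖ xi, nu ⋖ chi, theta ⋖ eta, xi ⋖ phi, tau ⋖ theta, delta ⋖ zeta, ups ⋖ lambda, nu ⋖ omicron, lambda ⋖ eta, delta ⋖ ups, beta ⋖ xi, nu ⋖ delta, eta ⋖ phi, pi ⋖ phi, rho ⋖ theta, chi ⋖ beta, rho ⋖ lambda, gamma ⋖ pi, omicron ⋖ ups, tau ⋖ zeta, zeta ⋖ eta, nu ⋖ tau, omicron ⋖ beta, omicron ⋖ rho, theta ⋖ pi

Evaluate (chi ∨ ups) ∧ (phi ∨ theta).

chi ∨ ups = xi
phi ∨ theta = phi
xi ∧ phi = xi

xi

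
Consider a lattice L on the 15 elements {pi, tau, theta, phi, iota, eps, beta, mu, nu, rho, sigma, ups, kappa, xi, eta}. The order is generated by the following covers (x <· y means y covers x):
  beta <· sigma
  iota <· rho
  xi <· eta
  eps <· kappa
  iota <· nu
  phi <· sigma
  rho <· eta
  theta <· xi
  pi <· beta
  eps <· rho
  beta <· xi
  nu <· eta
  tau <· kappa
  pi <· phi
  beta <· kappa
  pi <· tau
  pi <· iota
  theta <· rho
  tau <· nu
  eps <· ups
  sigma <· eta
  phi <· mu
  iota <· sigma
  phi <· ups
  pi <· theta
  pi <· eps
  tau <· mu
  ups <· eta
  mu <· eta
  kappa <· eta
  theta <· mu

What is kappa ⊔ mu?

eta

Common upper bounds of {kappa, mu}: eta.
The least among these is eta.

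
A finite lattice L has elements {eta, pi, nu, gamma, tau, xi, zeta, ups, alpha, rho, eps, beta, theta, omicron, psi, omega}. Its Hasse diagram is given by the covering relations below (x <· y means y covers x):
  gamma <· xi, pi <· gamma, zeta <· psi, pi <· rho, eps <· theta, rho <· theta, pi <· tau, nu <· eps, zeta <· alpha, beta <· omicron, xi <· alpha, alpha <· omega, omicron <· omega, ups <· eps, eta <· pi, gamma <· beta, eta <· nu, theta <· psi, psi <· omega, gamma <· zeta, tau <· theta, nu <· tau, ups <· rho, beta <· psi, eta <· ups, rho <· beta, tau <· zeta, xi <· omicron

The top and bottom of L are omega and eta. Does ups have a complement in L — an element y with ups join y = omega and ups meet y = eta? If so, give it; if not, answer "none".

Need y with ups ∨ y = omega and ups ∧ y = eta.
Checking each element gives: alpha.

alpha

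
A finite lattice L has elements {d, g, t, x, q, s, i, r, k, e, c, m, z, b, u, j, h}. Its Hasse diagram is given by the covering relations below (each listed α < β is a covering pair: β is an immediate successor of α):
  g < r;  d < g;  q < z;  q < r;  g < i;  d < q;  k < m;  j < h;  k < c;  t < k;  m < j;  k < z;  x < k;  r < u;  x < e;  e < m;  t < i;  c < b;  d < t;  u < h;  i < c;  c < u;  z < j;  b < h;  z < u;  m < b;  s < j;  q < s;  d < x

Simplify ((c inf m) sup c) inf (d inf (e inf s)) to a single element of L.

c ∧ m = k
k ∨ c = c
e ∧ s = d
d ∧ d = d
c ∧ d = d

d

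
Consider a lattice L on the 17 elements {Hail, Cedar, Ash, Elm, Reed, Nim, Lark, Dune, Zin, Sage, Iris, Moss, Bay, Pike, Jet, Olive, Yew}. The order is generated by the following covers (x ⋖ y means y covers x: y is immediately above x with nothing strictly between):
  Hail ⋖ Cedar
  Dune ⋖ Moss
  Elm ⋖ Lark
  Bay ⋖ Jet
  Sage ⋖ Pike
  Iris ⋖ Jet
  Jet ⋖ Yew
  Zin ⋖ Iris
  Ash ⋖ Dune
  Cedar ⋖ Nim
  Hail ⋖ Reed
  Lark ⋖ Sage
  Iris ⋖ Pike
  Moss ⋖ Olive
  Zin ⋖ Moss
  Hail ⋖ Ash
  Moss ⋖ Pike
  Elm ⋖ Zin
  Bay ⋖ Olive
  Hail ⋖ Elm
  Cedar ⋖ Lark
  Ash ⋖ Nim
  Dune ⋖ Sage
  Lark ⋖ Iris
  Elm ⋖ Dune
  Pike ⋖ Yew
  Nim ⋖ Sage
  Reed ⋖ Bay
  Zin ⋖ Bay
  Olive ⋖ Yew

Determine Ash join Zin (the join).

Common upper bounds of {Ash, Zin}: Moss, Olive, Pike, Yew.
The least among these is Moss.

Moss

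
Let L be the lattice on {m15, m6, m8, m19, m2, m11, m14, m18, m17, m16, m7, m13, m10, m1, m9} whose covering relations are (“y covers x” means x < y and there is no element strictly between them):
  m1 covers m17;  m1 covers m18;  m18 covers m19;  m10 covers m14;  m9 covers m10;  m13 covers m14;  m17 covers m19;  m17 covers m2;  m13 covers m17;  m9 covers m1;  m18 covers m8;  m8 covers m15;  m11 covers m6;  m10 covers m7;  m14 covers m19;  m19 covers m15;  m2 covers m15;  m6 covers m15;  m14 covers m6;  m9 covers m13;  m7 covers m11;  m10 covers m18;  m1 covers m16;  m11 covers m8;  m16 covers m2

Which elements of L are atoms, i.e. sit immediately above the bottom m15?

m19, m2, m6, m8

The atoms are exactly the elements that cover m15: m19, m2, m6, m8.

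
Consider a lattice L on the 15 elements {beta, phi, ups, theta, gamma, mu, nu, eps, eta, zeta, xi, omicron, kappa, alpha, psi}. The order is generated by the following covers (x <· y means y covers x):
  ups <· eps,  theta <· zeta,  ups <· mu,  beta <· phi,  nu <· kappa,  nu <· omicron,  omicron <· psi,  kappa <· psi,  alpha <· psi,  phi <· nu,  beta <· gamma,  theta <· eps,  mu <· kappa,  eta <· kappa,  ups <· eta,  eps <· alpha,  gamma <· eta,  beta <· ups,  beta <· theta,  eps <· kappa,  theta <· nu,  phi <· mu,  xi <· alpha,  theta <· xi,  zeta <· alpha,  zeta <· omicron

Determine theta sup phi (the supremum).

Common upper bounds of {theta, phi}: kappa, nu, omicron, psi.
The least among these is nu.

nu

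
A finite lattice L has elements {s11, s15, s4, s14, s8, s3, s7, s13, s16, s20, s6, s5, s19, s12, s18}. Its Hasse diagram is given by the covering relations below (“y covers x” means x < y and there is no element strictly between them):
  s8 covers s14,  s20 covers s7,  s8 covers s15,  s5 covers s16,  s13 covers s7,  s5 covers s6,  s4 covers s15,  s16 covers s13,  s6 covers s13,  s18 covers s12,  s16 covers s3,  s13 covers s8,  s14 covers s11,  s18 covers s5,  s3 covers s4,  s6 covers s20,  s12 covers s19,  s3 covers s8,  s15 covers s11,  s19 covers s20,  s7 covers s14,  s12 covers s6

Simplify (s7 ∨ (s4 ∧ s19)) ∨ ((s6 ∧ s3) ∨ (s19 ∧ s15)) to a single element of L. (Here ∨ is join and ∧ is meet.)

s13

s4 ∧ s19 = s11
s7 ∨ s11 = s7
s6 ∧ s3 = s8
s19 ∧ s15 = s11
s8 ∨ s11 = s8
s7 ∨ s8 = s13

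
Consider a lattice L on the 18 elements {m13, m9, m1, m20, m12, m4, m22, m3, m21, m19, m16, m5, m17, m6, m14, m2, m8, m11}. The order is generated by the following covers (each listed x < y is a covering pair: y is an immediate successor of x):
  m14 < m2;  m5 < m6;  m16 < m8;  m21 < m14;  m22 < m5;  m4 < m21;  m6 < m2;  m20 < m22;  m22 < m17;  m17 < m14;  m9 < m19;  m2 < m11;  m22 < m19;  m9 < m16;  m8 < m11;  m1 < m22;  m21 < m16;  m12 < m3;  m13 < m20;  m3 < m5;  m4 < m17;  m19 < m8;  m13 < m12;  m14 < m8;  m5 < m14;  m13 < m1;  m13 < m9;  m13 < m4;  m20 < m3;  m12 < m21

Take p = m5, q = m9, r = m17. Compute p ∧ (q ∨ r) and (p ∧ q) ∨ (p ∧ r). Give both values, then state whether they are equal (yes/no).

q ∨ r = m8, so p ∧ (q ∨ r) = m5 ∧ m8 = m5.
p ∧ q = m13 and p ∧ r = m22, so (p ∧ q) ∨ (p ∧ r) = m13 ∨ m22 = m22.
Equal: no.

m5; m22; no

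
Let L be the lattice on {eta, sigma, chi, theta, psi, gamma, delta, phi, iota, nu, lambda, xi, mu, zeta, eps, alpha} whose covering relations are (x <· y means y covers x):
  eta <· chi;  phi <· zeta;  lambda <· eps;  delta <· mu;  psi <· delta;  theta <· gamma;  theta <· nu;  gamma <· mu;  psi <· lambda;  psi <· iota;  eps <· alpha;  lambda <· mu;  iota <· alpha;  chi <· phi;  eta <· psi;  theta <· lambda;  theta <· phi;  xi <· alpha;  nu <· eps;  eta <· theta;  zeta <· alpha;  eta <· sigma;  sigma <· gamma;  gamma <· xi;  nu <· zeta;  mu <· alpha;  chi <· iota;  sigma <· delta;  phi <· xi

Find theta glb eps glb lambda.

Common lower bounds of {theta, eps, lambda}: eta, theta.
The greatest among these is theta.

theta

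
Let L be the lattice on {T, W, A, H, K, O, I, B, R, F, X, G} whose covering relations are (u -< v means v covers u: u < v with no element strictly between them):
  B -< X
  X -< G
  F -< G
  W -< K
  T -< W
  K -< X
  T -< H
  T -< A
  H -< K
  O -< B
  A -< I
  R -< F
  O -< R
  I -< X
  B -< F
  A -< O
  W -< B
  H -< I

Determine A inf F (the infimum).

A

Common lower bounds of {A, F}: A, T.
The greatest among these is A.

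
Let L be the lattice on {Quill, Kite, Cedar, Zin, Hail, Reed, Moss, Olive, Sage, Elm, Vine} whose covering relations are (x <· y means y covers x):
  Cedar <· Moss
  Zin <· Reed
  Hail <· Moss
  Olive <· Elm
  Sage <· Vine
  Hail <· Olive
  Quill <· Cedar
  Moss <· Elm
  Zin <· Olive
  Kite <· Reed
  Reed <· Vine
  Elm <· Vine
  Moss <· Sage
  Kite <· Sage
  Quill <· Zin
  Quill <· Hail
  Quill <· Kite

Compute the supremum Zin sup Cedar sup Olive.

Elm

Common upper bounds of {Zin, Cedar, Olive}: Elm, Vine.
The least among these is Elm.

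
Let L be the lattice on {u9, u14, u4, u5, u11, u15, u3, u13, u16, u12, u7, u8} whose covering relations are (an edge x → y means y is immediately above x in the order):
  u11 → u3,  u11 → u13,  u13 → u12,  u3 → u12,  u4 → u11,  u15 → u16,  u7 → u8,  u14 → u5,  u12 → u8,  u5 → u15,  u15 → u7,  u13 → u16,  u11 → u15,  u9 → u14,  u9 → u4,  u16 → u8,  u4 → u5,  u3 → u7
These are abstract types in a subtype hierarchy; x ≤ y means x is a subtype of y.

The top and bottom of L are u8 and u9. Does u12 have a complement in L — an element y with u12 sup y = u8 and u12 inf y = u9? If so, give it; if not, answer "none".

u14

Need y with u12 ∨ y = u8 and u12 ∧ y = u9.
Checking each element gives: u14.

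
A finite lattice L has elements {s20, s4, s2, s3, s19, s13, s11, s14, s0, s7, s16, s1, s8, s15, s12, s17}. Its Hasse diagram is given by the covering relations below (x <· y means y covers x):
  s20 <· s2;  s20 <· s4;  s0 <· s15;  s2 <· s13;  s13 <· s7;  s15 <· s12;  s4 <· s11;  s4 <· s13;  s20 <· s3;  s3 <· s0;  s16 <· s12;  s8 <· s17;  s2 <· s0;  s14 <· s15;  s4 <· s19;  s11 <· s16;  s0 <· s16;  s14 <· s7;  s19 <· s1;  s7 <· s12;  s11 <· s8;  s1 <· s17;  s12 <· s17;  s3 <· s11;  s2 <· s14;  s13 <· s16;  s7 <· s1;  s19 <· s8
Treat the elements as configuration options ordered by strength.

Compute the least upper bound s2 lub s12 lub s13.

Common upper bounds of {s2, s12, s13}: s12, s17.
The least among these is s12.

s12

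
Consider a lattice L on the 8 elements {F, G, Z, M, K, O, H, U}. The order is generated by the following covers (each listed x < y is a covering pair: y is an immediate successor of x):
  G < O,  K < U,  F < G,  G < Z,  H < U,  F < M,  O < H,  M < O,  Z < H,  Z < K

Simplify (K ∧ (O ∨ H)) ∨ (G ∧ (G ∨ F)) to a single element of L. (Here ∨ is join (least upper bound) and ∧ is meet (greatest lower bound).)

Z

O ∨ H = H
K ∧ H = Z
G ∨ F = G
G ∧ G = G
Z ∨ G = Z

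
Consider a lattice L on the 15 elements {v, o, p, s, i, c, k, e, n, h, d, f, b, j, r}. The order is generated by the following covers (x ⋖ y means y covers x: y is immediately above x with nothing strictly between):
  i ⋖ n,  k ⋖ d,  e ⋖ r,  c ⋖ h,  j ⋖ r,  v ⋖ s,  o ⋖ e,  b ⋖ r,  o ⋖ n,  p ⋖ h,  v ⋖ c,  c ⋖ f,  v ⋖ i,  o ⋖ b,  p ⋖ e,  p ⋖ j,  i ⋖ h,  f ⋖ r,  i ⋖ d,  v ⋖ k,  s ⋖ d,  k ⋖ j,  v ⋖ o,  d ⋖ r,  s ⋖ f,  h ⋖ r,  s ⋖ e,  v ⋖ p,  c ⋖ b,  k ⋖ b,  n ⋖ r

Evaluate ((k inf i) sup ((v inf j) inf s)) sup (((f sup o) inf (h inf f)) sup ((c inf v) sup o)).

b

k ∧ i = v
v ∧ j = v
v ∧ s = v
v ∨ v = v
f ∨ o = r
h ∧ f = c
r ∧ c = c
c ∧ v = v
v ∨ o = o
c ∨ o = b
v ∨ b = b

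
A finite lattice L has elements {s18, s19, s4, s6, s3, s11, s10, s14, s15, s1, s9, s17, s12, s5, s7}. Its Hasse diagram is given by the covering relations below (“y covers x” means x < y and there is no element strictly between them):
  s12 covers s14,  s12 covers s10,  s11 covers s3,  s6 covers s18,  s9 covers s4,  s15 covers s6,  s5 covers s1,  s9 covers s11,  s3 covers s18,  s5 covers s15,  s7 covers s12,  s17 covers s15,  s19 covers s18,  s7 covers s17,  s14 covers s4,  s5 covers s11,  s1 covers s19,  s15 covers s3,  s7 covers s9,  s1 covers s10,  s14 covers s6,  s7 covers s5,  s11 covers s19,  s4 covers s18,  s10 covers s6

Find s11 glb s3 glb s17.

Common lower bounds of {s11, s3, s17}: s18, s3.
The greatest among these is s3.

s3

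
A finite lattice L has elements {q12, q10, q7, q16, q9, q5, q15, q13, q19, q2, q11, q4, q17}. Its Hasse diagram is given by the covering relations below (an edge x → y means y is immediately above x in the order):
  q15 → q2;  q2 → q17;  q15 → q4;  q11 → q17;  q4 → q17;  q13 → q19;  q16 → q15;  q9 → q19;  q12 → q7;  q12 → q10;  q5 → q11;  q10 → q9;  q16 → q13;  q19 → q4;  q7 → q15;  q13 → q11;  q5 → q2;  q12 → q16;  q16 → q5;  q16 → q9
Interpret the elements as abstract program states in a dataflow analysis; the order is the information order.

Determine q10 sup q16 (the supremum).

q9

Common upper bounds of {q10, q16}: q17, q19, q4, q9.
The least among these is q9.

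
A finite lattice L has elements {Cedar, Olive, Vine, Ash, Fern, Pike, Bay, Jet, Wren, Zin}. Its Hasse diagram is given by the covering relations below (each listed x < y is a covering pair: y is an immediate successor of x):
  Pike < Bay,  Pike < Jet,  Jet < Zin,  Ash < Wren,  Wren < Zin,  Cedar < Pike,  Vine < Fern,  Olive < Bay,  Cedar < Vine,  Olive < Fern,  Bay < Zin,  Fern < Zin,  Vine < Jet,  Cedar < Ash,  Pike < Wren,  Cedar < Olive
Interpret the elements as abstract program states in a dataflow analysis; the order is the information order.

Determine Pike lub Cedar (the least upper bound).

Common upper bounds of {Pike, Cedar}: Bay, Jet, Pike, Wren, Zin.
The least among these is Pike.

Pike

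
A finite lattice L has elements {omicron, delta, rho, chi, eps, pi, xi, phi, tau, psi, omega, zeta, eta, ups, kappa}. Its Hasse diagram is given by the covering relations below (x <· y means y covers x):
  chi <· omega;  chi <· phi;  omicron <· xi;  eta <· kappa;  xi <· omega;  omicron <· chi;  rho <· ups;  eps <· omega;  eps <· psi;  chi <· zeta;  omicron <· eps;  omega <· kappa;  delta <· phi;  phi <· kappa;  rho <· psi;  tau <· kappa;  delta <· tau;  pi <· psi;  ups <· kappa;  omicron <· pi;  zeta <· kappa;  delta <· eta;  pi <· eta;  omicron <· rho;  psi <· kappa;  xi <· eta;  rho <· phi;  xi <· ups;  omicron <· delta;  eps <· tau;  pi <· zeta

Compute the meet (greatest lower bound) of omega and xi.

Common lower bounds of {omega, xi}: omicron, xi.
The greatest among these is xi.

xi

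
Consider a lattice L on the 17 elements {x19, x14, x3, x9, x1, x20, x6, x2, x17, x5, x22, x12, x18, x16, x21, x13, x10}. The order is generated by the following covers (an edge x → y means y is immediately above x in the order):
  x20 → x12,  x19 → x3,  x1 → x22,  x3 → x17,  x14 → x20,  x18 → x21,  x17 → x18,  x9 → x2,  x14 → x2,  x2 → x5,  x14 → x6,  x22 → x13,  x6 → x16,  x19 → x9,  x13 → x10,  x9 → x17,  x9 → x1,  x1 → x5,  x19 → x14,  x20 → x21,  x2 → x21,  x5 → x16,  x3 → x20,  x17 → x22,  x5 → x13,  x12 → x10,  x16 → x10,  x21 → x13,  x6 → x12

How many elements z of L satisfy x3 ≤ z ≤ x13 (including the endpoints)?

7

The interval [x3, x13] = {x13, x17, x18, x20, x21, x22, x3}, which has 7 elements.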